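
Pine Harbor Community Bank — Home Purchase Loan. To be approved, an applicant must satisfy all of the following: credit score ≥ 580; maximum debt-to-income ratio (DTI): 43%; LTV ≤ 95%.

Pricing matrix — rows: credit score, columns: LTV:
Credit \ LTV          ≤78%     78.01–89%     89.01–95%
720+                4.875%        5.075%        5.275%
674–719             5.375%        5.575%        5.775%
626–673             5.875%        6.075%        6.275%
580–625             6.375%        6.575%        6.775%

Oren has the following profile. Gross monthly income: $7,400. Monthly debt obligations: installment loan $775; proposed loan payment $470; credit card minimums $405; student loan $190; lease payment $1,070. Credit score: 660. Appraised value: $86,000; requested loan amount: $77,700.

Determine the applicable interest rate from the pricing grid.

6.275%

Credit score 660 ≥ 580; Total monthly debts = (775 + 470 + 405 + 190 + 1,070) = 2,910. DTI = 2,910/7,400 = 39.3% ≤ 43%
LTV: 77,700 ÷ 86,000 = 90.3%, within 95% cap
Score 660 is in the 626–673 band; LTV 90.3% is in the 89.01–95% band → 6.275%.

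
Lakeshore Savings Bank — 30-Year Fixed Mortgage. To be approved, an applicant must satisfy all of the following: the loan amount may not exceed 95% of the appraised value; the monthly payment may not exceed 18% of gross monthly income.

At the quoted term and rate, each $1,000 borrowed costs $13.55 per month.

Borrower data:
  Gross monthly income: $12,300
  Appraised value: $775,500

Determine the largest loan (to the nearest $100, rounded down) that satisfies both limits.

$163,300

Payment cap: 18% × $12,300 = $2,214/month.
At $13.55 per $1,000, that supports 2,214/13.55 × 1,000 ≈ $163,394 → $163,300.
LTV cap: 95% × $775,500 = $736,725 → $736,700.
Binding constraint: payment-to-income.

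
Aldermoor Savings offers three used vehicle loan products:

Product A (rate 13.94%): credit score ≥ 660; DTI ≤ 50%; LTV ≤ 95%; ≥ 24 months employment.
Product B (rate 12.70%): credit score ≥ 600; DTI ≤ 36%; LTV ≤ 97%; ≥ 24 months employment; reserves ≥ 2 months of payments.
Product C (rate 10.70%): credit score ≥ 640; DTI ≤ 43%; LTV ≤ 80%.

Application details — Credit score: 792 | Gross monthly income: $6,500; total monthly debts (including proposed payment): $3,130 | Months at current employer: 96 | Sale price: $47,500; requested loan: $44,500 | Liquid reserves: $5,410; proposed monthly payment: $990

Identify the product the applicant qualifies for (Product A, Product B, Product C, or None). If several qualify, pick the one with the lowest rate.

Product A

DTI = 3,130/6,500 = 48.2%.
LTV = 44,500/47,500 = 93.7%.
Reserves = 5,410/990 = 5.5 months.
Product A: score 792 ≥ 660; DTI 48.2% ≤ 50%; LTV 93.7% ≤ 95%; employment 96 ≥ 24 mo → qualifies.
Product B: score 792 ≥ 600; DTI 48.2% > 36%; LTV 93.7% ≤ 97%; employment 96 ≥ 24 mo; reserves 5.5 ≥ 2 mo → does not qualify.
Product C: score 792 ≥ 640; DTI 48.2% > 43%; LTV 93.7% > 80% → does not qualify.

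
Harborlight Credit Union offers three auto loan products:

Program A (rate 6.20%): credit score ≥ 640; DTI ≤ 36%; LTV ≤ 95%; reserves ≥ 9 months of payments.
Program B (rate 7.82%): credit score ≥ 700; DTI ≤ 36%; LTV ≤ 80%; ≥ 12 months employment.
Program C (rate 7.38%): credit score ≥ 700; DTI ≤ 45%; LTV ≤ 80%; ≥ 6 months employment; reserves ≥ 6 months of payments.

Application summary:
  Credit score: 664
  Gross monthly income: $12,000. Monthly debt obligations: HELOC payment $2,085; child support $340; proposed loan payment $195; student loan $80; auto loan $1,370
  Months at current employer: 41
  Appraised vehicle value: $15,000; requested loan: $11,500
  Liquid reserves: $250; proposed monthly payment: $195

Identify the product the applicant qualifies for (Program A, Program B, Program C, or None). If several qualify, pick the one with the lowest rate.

None

Total debts = (2,085 + 340 + 195 + 80 + 1,370) = 4,070; DTI = 4,070/12,000 = 33.9%.
LTV = 11,500/15,000 = 76.7%.
Reserves = 250/195 = 1.3 months.
Program A: score 664 ≥ 640; DTI 33.9% ≤ 36%; LTV 76.7% ≤ 95%; reserves 1.3 < 9 mo → does not qualify.
Program B: score 664 < 700; DTI 33.9% ≤ 36%; LTV 76.7% ≤ 80%; employment 41 ≥ 12 mo → does not qualify.
Program C: score 664 < 700; DTI 33.9% ≤ 45%; LTV 76.7% ≤ 80%; employment 41 ≥ 6 mo; reserves 1.3 < 6 mo → does not qualify.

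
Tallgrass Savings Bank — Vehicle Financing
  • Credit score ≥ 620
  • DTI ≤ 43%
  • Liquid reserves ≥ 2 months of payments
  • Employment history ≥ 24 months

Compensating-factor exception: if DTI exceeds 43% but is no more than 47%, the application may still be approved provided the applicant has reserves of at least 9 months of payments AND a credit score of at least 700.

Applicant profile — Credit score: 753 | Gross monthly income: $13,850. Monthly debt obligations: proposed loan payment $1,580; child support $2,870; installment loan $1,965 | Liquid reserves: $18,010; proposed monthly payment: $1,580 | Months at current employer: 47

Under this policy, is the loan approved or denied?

Approved

Credit score 753 ≥ 620 (meets base)
Total debts = (1,580 + 2,870 + 1,965) = 6,415. DTI = 6,415/13,850 = 46.3% > 43% — standard DTI limit exceeded.
Reserves = 18,010/1,580 = 11.4 months ≥ 2
Employment 47 ≥ 24 months
46.3% falls in the override range (43%–47%), so the compensating-factor test applies.
Override check — reserves: 11.4 mo (ok); score: 753 (ok).
Both compensating conditions met → exception applies.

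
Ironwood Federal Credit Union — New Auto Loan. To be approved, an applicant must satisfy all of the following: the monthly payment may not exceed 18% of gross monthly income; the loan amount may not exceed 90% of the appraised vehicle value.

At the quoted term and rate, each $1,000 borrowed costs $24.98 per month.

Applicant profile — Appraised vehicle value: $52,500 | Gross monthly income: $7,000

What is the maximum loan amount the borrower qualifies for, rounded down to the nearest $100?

Payment cap: 18% × $7,000 = $1,260/month.
At $24.98 per $1,000, that supports 1,260/24.98 × 1,000 ≈ $50,440 → $50,400.
LTV cap: 90% × $52,500 = $47,250 → $47,200.
Binding constraint: loan-to-value.

$47,200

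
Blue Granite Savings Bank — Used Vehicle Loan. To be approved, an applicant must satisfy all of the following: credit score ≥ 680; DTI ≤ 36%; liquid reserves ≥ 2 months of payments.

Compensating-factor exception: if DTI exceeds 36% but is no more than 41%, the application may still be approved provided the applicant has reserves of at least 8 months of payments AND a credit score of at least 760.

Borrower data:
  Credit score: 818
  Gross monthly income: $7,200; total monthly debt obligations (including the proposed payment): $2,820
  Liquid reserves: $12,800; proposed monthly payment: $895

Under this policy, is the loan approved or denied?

Credit score 818 ≥ 680 (meets base)
DTI: 2,820 ÷ 7,200 = 39.2%, over the 36% base limit.
Liquid reserves cover 12,800/895 = 14.3 months — ≥ 2 required
DTI 39.2% is within the 36%–41% exception band; checking compensating factors.
Override check — reserves: 14.3 mo (ok); score: 818 (ok).
Both override conditions satisfied; DTI exception granted.

Approved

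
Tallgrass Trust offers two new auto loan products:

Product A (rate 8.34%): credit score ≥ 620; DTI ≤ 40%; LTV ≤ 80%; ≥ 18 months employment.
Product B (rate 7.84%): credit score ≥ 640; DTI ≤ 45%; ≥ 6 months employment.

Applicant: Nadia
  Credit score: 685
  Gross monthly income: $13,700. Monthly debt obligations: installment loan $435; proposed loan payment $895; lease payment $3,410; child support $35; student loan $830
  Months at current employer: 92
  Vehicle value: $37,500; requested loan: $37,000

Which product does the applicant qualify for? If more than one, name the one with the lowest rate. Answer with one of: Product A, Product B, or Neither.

Product B

Total debts = (435 + 895 + 3,410 + 35 + 830) = 5,605; DTI = 5,605/13,700 = 40.9%.
LTV = 37,000/37,500 = 98.7%.
Product A: score 685 ≥ 620; DTI 40.9% > 40%; LTV 98.7% > 80%; employment 92 ≥ 18 mo → does not qualify.
Product B: score 685 ≥ 640; DTI 40.9% ≤ 45%; employment 92 ≥ 6 mo → qualifies.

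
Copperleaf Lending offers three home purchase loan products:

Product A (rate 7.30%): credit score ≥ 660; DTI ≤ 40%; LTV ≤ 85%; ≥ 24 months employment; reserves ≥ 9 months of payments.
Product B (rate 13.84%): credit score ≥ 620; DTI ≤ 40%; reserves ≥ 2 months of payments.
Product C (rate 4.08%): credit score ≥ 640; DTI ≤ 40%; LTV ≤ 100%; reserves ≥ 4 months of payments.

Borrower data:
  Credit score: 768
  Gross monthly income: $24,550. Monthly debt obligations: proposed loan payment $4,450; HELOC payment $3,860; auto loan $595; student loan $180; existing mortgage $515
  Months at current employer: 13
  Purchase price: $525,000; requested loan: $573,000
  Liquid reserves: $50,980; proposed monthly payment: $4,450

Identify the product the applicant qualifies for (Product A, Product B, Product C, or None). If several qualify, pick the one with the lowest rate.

Product B

Total debts = (4,450 + 3,860 + 595 + 180 + 515) = 9,600; DTI = 9,600/24,550 = 39.1%.
LTV = 573,000/525,000 = 109.1%.
Reserves = 50,980/4,450 = 11.5 months.
Product A: score 768 ≥ 660; DTI 39.1% ≤ 40%; LTV 109.1% > 85%; employment 13 < 24 mo; reserves 11.5 ≥ 9 mo → does not qualify.
Product B: score 768 ≥ 620; DTI 39.1% ≤ 40%; reserves 11.5 ≥ 2 mo → qualifies.
Product C: score 768 ≥ 640; DTI 39.1% ≤ 40%; LTV 109.1% > 100%; reserves 11.5 ≥ 4 mo → does not qualify.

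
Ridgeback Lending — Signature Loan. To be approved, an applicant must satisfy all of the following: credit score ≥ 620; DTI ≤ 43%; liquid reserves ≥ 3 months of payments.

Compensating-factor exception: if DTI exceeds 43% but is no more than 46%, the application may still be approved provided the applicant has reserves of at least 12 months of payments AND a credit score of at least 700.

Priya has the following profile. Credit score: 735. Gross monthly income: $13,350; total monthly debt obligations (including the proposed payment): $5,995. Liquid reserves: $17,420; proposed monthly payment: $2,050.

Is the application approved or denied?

Denied

Credit score 735 ≥ 620 (meets base)
DTI = 5,995/13,350 = 44.9% > 43% — standard DTI limit exceeded.
Liquid reserves cover 17,420/2,050 = 8.5 months — ≥ 3 required
DTI 44.9% is within the 43%–46% exception band; checking compensating factors.
Reserves 8.5 < 12 months; credit score 735 ≥ 700.
Compensating-factor requirement not fully met.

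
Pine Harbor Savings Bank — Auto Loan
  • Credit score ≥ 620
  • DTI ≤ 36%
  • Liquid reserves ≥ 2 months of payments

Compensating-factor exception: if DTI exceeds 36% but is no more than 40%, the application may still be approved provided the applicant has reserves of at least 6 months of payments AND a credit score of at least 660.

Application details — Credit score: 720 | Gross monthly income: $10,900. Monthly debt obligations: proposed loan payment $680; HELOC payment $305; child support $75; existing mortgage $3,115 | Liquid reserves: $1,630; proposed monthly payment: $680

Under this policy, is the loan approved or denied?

Denied

Credit score 720 ≥ 620 (meets base)
Total debts = (680 + 305 + 75 + 3,115) = 4,175. DTI = 4,175/10,900 = 38.3% > 36% — standard DTI limit exceeded.
Liquid reserves cover 1,630/680 = 2.4 months — ≥ 2 required
DTI 38.3% is within the 36%–40% exception band; checking compensating factors.
Reserves 2.4 < 6 months; credit score 720 ≥ 660.
Override conditions not both satisfied; exception does not apply.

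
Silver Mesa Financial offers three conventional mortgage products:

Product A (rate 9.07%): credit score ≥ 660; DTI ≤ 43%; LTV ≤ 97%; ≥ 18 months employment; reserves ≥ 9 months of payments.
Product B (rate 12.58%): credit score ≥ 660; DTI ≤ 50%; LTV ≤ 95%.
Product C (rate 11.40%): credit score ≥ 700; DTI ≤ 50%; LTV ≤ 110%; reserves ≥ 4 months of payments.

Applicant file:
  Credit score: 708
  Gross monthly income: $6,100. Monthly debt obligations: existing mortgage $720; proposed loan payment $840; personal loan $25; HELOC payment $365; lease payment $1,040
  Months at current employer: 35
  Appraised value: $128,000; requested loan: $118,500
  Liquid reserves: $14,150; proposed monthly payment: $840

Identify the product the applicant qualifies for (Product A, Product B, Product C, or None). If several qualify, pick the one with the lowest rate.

Total debts = (720 + 840 + 25 + 365 + 1,040) = 2,990; DTI = 2,990/6,100 = 49%.
LTV = 118,500/128,000 = 92.6%.
Reserves = 14,150/840 = 16.8 months.
Product A: score 708 ≥ 660; DTI 49% > 43%; LTV 92.6% ≤ 97%; employment 35 ≥ 18 mo; reserves 16.8 ≥ 9 mo → does not qualify.
Product B: score 708 ≥ 660; DTI 49% ≤ 50%; LTV 92.6% ≤ 95% → qualifies.
Product C: score 708 ≥ 700; DTI 49% ≤ 50%; LTV 92.6% ≤ 110%; reserves 16.8 ≥ 4 mo → qualifies.
Qualifying: Product B, Product C. Lowest rate is 11.40% → Product C.

Product C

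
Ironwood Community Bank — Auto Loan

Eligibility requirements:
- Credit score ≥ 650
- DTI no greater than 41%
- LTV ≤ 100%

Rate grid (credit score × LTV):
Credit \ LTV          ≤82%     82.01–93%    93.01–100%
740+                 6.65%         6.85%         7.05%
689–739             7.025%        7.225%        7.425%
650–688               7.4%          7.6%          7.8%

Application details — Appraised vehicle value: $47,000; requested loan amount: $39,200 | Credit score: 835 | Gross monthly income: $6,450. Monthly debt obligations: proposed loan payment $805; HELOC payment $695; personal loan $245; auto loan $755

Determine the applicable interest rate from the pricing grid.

6.85%

Credit score 835 ≥ 650; Total monthly debts = (805 + 695 + 245 + 755) = 2,500. DTI = 2,500/6,450 = 38.8% ≤ 41%
LTV: 39,200 ÷ 47,000 = 83.4%, within 100% cap
Row: 835 falls in 740+. Column: 83.4% falls in 82.01–93%. Rate = 6.85%.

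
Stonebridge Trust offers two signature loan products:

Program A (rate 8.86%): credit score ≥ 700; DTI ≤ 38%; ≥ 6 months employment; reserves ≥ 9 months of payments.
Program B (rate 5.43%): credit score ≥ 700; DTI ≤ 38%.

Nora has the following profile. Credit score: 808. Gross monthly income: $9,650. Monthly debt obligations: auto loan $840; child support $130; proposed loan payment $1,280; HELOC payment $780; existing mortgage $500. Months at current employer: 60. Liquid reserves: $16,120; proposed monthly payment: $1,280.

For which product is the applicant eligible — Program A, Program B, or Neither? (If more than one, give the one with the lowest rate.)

Program B

Total debts = (840 + 130 + 1,280 + 780 + 500) = 3,530; DTI = 3,530/9,650 = 36.6%.
Reserves = 16,120/1,280 = 12.6 months.
Program A: score 808 ≥ 700; DTI 36.6% ≤ 38%; employment 60 ≥ 6 mo; reserves 12.6 ≥ 9 mo → qualifies.
Program B: score 808 ≥ 700; DTI 36.6% ≤ 38% → qualifies.
Qualifying: Program A, Program B. Lowest rate is 5.43% → Program B.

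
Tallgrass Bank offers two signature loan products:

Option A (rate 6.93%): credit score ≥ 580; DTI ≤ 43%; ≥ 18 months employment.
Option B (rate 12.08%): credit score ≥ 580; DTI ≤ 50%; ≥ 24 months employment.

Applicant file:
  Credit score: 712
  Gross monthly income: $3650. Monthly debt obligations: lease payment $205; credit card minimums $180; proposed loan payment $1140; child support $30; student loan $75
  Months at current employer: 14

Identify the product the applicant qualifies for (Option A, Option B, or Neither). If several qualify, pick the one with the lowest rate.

Neither

Total debts = (205 + 180 + 1,140 + 30 + 75) = 1,630; DTI = 1,630/3,650 = 44.7%.
Option A: score 712 ≥ 580; DTI 44.7% > 43%; employment 14 < 18 mo → does not qualify.
Option B: score 712 ≥ 580; DTI 44.7% ≤ 50%; employment 14 < 24 mo → does not qualify.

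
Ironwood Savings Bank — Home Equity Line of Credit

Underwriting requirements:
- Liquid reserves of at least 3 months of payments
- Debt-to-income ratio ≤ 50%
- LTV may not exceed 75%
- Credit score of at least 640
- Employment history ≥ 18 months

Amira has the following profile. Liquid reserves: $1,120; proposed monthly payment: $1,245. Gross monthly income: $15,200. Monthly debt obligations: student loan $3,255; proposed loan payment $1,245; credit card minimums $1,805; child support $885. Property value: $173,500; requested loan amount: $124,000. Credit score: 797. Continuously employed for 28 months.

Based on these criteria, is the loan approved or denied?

Reserves = 1,120/1,245 = 0.9 months < 3
Total monthly debts = (3,255 + 1,245 + 1,805 + 885) = 7,190. DTI = 7,190/15,200 = 47.3% ≤ 50%
Loan-to-value = 124,000/173,500 = 71.5% — pass (75% max)
Credit score 797 ≥ 640 (meets)
Employment 28 ≥ 18 months
Fails on reserves.

Denied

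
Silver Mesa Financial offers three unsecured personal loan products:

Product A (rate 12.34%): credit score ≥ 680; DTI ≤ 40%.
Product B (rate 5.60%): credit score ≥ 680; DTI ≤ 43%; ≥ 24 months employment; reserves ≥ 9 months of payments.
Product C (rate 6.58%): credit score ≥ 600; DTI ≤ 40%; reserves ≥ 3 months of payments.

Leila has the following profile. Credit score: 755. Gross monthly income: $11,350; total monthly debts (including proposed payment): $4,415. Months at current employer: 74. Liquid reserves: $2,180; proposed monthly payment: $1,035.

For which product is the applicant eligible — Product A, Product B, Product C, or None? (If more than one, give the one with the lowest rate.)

Product A

DTI = 4,415/11,350 = 38.9%.
Reserves = 2,180/1,035 = 2.1 months.
Product A: score 755 ≥ 680; DTI 38.9% ≤ 40% → qualifies.
Product B: score 755 ≥ 680; DTI 38.9% ≤ 43%; employment 74 ≥ 24 mo; reserves 2.1 < 9 mo → does not qualify.
Product C: score 755 ≥ 600; DTI 38.9% ≤ 40%; reserves 2.1 < 3 mo → does not qualify.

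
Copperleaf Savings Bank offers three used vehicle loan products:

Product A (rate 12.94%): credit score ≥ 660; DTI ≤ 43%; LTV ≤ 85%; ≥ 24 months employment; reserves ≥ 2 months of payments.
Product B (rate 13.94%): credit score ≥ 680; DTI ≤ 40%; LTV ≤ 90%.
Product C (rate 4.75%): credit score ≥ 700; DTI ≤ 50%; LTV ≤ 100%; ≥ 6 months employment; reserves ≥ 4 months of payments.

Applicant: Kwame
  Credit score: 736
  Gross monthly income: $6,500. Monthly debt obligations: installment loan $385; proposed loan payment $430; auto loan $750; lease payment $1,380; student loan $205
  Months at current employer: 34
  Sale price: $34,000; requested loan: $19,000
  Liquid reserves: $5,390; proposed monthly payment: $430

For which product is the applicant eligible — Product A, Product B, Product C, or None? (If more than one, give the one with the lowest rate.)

Product C

Total debts = (385 + 430 + 750 + 1,380 + 205) = 3,150; DTI = 3,150/6,500 = 48.5%.
LTV = 19,000/34,000 = 55.9%.
Reserves = 5,390/430 = 12.5 months.
Product A: score 736 ≥ 660; DTI 48.5% > 43%; LTV 55.9% ≤ 85%; employment 34 ≥ 24 mo; reserves 12.5 ≥ 2 mo → does not qualify.
Product B: score 736 ≥ 680; DTI 48.5% > 40%; LTV 55.9% ≤ 90% → does not qualify.
Product C: score 736 ≥ 700; DTI 48.5% ≤ 50%; LTV 55.9% ≤ 100%; employment 34 ≥ 6 mo; reserves 12.5 ≥ 4 mo → qualifies.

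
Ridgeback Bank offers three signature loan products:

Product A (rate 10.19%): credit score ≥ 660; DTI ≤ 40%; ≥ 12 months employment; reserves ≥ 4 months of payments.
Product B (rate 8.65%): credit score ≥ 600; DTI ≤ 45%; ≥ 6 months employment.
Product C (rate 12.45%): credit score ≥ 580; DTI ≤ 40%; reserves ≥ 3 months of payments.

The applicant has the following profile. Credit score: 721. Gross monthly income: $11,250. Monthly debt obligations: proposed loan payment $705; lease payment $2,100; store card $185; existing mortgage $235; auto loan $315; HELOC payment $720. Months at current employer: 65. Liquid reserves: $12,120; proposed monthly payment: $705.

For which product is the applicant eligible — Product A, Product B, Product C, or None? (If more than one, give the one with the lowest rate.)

Product B

Total debts = (705 + 2,100 + 185 + 235 + 315 + 720) = 4,260; DTI = 4,260/11,250 = 37.9%.
Reserves = 12,120/705 = 17.2 months.
Product A: score 721 ≥ 660; DTI 37.9% ≤ 40%; employment 65 ≥ 12 mo; reserves 17.2 ≥ 4 mo → qualifies.
Product B: score 721 ≥ 600; DTI 37.9% ≤ 45%; employment 65 ≥ 6 mo → qualifies.
Product C: score 721 ≥ 580; DTI 37.9% ≤ 40%; reserves 17.2 ≥ 3 mo → qualifies.
Qualifying: Product A, Product B, Product C. Lowest rate is 8.65% → Product B.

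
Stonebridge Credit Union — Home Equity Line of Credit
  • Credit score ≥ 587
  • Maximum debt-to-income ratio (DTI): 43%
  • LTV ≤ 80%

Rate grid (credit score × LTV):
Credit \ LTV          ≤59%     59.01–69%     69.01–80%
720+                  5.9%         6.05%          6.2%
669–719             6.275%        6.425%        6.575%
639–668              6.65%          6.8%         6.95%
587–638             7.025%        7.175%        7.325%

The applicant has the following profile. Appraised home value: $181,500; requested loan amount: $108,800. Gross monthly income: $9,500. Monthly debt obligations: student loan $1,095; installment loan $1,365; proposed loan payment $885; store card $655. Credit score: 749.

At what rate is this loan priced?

6.05%

Credit score 749 ≥ 587; Total monthly debts = (1,095 + 1,365 + 885 + 655) = 4,000. DTI: 4,000 ÷ 9,500 = 42.1%, within the 43% cap
LTV: 108,800 ÷ 181,500 = 59.9%, within 80% cap
Score 749 is in the 720+ band; LTV 59.9% is in the 59.01–69% band → 6.05%.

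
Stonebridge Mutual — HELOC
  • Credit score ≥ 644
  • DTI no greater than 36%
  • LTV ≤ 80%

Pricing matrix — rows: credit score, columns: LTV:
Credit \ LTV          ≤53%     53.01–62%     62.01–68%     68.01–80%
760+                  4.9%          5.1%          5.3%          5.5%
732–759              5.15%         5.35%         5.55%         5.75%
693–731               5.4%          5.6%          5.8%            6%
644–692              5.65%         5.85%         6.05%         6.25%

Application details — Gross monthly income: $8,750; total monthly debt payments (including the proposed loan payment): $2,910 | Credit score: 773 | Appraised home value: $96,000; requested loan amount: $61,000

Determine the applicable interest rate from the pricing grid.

5.3%

Credit score 773 ≥ 644; DTI = 2,910/8,750 = 33.3% ≤ 36%
LTV = 61,000/96,000 = 63.5% ≤ 80%
Credit 773 → row 760+; LTV 63.5% → column 62.01–68%. Grid cell → 5.3%.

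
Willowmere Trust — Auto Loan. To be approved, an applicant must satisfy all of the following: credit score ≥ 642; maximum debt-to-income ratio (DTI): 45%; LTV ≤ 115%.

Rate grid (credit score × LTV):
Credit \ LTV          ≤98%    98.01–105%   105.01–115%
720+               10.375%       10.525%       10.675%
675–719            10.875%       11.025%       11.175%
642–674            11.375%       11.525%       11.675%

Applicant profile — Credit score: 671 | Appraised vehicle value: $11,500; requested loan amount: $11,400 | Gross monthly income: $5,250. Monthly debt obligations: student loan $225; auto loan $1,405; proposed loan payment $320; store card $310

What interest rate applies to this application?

11.525%

Credit score 671 ≥ 642; Total monthly debts = (225 + 1,405 + 320 + 310) = 2,260. DTI: 2,260 ÷ 5,250 = 43%, within the 45% cap
Loan-to-value = 11,400/11,500 = 99.1% — pass (115% max)
Row: 671 falls in 642–674. Column: 99.1% falls in 98.01–105%. Rate = 11.525%.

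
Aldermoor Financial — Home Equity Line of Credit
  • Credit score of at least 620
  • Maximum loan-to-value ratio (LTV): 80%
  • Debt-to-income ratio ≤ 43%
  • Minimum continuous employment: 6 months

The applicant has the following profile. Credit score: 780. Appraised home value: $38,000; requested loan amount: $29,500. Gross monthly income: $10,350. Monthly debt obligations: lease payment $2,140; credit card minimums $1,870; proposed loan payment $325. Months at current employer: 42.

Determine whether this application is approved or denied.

Credit score 780 ≥ 620 (meets)
LTV = 29,500/38,000 = 77.6% ≤ 80%
Total monthly debts = (2,140 + 1,870 + 325) = 4,335. DTI = 4,335/10,350 = 41.9% ≤ 43%
Employment 42 ≥ 6 months
All criteria satisfied.

Approved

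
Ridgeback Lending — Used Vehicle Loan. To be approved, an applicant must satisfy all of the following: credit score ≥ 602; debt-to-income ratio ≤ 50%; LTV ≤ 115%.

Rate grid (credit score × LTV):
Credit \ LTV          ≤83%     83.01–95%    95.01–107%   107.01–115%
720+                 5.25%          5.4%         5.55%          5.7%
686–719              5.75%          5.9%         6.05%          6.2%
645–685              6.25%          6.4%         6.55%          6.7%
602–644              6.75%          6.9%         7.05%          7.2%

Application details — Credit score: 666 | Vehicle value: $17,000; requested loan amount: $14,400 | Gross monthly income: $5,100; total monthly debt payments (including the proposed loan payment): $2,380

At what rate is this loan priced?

6.4%

Credit score 666 ≥ 602; DTI = 2,380/5,100 = 46.7% ≤ 50%
Loan-to-value = 14,400/17,000 = 84.7% — pass (115% max)
Credit 666 → row 645–685; LTV 84.7% → column 83.01–95%. Grid cell → 6.4%.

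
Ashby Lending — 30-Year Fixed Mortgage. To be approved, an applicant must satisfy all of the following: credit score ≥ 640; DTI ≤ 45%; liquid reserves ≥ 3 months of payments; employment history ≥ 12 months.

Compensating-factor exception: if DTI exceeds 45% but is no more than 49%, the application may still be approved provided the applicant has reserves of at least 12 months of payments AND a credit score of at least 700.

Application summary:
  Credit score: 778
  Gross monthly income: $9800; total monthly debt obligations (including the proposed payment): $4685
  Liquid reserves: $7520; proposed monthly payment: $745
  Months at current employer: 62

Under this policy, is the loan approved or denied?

Credit score 778 ≥ 640 (meets base)
DTI = 4,685/9,800 = 47.8% > 45% — standard DTI limit exceeded.
Liquid reserves cover 7,520/745 = 10.1 months — ≥ 3 required
Employment 62 ≥ 12 months
DTI 47.8% is within the 45%–49% exception band; checking compensating factors.
Override check — reserves: 10.1 mo (short of 12); score: 778 (ok).
Compensating-factor requirement not fully met.

Denied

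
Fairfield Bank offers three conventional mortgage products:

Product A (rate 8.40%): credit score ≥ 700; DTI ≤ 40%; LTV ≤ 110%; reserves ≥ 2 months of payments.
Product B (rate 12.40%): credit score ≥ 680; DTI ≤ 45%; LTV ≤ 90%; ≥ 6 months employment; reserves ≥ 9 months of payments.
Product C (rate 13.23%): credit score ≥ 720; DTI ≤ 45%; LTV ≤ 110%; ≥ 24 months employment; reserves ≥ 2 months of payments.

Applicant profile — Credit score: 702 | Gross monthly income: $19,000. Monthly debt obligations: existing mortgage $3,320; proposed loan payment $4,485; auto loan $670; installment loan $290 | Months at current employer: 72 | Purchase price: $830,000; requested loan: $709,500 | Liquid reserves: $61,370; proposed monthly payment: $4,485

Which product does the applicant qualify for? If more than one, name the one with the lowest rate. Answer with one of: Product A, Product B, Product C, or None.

None

Total debts = (3,320 + 4,485 + 670 + 290) = 8,765; DTI = 8,765/19,000 = 46.1%.
LTV = 709,500/830,000 = 85.5%.
Reserves = 61,370/4,485 = 13.7 months.
Product A: score 702 ≥ 700; DTI 46.1% > 40%; LTV 85.5% ≤ 110%; reserves 13.7 ≥ 2 mo → does not qualify.
Product B: score 702 ≥ 680; DTI 46.1% > 45%; LTV 85.5% ≤ 90%; employment 72 ≥ 6 mo; reserves 13.7 ≥ 9 mo → does not qualify.
Product C: score 702 < 720; DTI 46.1% > 45%; LTV 85.5% ≤ 110%; employment 72 ≥ 24 mo; reserves 13.7 ≥ 2 mo → does not qualify.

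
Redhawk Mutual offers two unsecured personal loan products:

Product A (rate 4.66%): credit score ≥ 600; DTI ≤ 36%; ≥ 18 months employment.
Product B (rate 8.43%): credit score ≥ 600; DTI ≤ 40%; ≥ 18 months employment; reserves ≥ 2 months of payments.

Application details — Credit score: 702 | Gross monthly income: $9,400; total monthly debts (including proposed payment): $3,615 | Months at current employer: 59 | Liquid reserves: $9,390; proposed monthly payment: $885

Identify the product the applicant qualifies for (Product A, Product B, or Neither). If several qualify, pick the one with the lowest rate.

Product B

DTI = 3,615/9,400 = 38.5%.
Reserves = 9,390/885 = 10.6 months.
Product A: score 702 ≥ 600; DTI 38.5% > 36%; employment 59 ≥ 18 mo → does not qualify.
Product B: score 702 ≥ 600; DTI 38.5% ≤ 40%; employment 59 ≥ 18 mo; reserves 10.6 ≥ 2 mo → qualifies.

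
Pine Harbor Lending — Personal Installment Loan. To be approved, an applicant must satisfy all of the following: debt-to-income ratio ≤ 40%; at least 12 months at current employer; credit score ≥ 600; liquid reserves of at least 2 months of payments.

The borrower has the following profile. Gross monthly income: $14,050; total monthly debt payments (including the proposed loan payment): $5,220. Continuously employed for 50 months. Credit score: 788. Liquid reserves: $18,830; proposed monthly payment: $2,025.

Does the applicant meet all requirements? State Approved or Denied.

Approved

DTI: 5,220 ÷ 14,050 = 37.2%, within the 40% cap
Employment 50 ≥ 12 months
Credit score 788 ≥ 600 (meets)
Reserves: 18,830 ÷ 2,025 = 9.3 months (meets 2-month minimum)
All criteria satisfied.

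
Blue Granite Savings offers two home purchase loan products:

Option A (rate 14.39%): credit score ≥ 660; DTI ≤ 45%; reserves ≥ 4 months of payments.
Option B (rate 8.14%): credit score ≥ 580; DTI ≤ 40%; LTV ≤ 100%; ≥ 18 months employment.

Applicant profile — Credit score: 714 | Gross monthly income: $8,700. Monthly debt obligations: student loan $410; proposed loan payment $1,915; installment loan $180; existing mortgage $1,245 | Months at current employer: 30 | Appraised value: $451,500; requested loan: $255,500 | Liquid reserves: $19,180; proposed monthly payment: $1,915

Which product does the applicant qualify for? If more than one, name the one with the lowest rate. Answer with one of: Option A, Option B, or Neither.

Total debts = (410 + 1,915 + 180 + 1,245) = 3,750; DTI = 3,750/8,700 = 43.1%.
LTV = 255,500/451,500 = 56.6%.
Reserves = 19,180/1,915 = 10.0 months.
Option A: score 714 ≥ 660; DTI 43.1% ≤ 45%; reserves 10.0 ≥ 4 mo → qualifies.
Option B: score 714 ≥ 580; DTI 43.1% > 40%; LTV 56.6% ≤ 100%; employment 30 ≥ 18 mo → does not qualify.

Option A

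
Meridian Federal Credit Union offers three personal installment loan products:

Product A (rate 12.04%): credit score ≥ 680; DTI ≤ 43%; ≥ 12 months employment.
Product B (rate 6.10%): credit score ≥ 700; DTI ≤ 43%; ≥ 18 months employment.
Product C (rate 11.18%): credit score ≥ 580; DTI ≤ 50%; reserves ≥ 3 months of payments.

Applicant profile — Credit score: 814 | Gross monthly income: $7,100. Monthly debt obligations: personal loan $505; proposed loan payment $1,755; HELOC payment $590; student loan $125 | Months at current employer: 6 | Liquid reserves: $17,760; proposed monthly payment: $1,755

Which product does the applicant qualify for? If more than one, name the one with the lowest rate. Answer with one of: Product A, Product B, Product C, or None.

Product C

Total debts = (505 + 1,755 + 590 + 125) = 2,975; DTI = 2,975/7,100 = 41.9%.
Reserves = 17,760/1,755 = 10.1 months.
Product A: score 814 ≥ 680; DTI 41.9% ≤ 43%; employment 6 < 12 mo → does not qualify.
Product B: score 814 ≥ 700; DTI 41.9% ≤ 43%; employment 6 < 18 mo → does not qualify.
Product C: score 814 ≥ 580; DTI 41.9% ≤ 50%; reserves 10.1 ≥ 3 mo → qualifies.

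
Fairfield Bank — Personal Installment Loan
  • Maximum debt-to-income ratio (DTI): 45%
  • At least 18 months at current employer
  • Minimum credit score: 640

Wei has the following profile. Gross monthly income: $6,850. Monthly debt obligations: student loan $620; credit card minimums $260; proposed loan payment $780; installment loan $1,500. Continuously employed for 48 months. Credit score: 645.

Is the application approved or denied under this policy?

Total monthly debts = (620 + 260 + 780 + 1,500) = 3,160. DTI: 3,160 ÷ 6,850 = 46.1%, exceeds the 45% cap
Employment 48 ≥ 18 months
Credit score 645 ≥ 640 (meets)
Fails on DTI.

Denied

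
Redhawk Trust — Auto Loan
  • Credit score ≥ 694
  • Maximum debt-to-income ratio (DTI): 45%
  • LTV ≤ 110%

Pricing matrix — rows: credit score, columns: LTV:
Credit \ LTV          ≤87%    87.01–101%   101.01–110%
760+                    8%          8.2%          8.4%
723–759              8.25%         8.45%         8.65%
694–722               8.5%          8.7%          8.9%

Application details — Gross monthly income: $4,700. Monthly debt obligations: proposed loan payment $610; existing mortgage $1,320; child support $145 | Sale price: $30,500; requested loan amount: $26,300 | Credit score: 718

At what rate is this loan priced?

8.5%

Credit score 718 ≥ 694; Total monthly debts = (610 + 1,320 + 145) = 2,075. DTI: 2,075 ÷ 4,700 = 44.1%, within the 45% cap
Loan-to-value = 26,300/30,500 = 86.2% — pass (110% max)
Score 718 is in the 694–722 band; LTV 86.2% is in the ≤87% band → 8.5%.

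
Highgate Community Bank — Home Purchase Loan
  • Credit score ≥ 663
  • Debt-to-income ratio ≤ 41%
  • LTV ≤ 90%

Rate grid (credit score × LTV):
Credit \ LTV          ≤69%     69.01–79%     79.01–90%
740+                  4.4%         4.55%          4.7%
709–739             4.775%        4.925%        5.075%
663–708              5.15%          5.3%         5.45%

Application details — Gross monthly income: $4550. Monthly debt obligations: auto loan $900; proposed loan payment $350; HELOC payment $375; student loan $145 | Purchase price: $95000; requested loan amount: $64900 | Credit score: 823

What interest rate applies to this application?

4.4%

Credit score 823 ≥ 663; Total monthly debts = (900 + 350 + 375 + 145) = 1,770. DTI = 1,770/4,550 = 38.9% ≤ 41%
LTV = 64,900/95,000 = 68.3% ≤ 90%
Row: 823 falls in 740+. Column: 68.3% falls in ≤69%. Rate = 4.4%.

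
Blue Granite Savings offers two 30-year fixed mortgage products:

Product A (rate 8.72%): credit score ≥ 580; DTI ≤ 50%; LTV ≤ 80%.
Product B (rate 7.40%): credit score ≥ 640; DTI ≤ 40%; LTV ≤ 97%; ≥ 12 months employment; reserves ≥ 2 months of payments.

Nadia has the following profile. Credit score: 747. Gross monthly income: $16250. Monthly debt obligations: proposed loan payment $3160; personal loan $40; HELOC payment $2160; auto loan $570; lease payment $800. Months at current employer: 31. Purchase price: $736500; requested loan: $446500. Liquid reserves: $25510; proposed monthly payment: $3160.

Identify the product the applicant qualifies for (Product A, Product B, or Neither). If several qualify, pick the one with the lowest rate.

Total debts = (3,160 + 40 + 2,160 + 570 + 800) = 6,730; DTI = 6,730/16,250 = 41.4%.
LTV = 446,500/736,500 = 60.6%.
Reserves = 25,510/3,160 = 8.1 months.
Product A: score 747 ≥ 580; DTI 41.4% ≤ 50%; LTV 60.6% ≤ 80% → qualifies.
Product B: score 747 ≥ 640; DTI 41.4% > 40%; LTV 60.6% ≤ 97%; employment 31 ≥ 12 mo; reserves 8.1 ≥ 2 mo → does not qualify.

Product A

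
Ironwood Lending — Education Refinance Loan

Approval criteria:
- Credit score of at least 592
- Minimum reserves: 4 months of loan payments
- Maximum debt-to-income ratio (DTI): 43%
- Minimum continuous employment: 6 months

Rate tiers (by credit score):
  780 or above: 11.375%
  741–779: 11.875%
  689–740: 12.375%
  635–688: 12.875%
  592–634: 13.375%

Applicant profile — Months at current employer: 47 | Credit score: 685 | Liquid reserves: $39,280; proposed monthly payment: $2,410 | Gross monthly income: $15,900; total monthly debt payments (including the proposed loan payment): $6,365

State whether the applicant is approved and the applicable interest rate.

Credit score 685 ≥ 592 (meets minimum)
Debt-to-income = 6,365/15,900 = 40% — meets 43% limit
Employment 47 ≥ 6 months
Reserves: 39,280 ÷ 2,410 = 16.3 months (meets 4-month minimum)
All requirements met. Score 685 falls in the 635–688 tier → 12.875%.

Approved at 12.875%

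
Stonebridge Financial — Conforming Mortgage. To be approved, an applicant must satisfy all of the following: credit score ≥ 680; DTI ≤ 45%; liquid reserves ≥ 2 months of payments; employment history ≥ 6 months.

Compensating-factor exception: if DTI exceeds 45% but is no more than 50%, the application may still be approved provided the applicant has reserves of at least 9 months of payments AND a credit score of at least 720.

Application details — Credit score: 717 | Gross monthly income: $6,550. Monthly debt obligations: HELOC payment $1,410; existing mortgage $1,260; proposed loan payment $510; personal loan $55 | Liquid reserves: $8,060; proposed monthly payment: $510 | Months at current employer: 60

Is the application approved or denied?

Credit score 717 ≥ 680 (meets base)
Total debts = (1,410 + 1,260 + 510 + 55) = 3,235. DTI: 3,235 ÷ 6,550 = 49.4%, over the 45% base limit.
Reserves: 8,060 ÷ 510 = 15.8 months (meets 2-month minimum)
Employment 60 ≥ 6 months
49.4% falls in the override range (45%–50%), so the compensating-factor test applies.
Reserves 15.8 ≥ 9 months; credit score 717 < 720.
Compensating-factor requirement not fully met.

Denied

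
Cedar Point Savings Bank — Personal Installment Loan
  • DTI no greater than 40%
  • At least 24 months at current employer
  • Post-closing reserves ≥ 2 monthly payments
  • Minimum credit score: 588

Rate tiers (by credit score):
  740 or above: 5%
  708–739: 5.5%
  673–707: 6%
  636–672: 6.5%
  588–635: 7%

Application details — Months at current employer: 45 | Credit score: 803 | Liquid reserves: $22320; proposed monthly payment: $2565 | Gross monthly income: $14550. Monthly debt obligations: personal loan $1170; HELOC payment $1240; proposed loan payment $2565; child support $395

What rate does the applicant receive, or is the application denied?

Credit score 803 ≥ 588 (meets minimum)
Employment 45 ≥ 24 months
Reserves = 22,320/2,565 = 8.7 months ≥ 2
Total monthly debts = (1,170 + 1,240 + 2,565 + 395) = 5,370. DTI: 5,370 ÷ 14,550 = 36.9%, within the 40% cap
All requirements met. Score 803 falls in the 740 or above tier → 5%.

Approved at 5%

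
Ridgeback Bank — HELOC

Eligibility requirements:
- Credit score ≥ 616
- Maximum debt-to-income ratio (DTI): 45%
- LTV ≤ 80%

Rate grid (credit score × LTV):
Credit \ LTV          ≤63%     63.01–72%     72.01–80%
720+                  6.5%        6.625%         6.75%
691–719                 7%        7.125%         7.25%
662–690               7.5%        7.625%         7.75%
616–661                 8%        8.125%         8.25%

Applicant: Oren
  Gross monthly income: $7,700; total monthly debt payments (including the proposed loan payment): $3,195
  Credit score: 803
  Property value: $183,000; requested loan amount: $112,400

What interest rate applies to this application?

Credit score 803 ≥ 616; DTI = 3,195/7,700 = 41.5% ≤ 45%
LTV = 112,400/183,000 = 61.4% ≤ 80%
Row: 803 falls in 720+. Column: 61.4% falls in ≤63%. Rate = 6.5%.

6.5%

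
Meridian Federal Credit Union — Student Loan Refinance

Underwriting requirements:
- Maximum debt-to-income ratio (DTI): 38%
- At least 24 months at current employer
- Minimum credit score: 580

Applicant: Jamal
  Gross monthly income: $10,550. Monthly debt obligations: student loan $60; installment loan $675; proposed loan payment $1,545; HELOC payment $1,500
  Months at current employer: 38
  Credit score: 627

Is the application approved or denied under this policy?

Approved

Total monthly debts = (60 + 675 + 1,545 + 1,500) = 3,780. DTI: 3,780 ÷ 10,550 = 35.8%, within the 38% cap
Employment 38 ≥ 24 months
Credit score 627 ≥ 580 (meets)
All criteria satisfied.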